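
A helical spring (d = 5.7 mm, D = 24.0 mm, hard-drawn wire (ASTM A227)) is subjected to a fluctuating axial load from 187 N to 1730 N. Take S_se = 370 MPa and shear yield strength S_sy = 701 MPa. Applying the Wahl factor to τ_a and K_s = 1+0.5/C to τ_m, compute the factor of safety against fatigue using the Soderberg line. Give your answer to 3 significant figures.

C = D/d = 24.0/5.7 = 4.2105; K_W = (4C−1)/(4C−4)+0.615/C = 1.3797; K_s = 1+0.5/C = 1.1187
F_a = (F_max−F_min)/2 = 771.5 N; F_m = (F_max+F_min)/2 = 958.5 N
τ_a = K_W·8F_aD/(πd³) = 1.3797 × 254.6 = 351.27 MPa
τ_m = K_s·8F_mD/(πd³) = 1.1187 × 316.31 = 353.88 MPa
Soderberg: 1/n_f = τ_a/S_se + τ_m/S_sy = 351.27/370 + 353.88/701 = 0.94937 + 0.50482 = 1.4542
n_f = 1/1.4542 = 0.6877

0.688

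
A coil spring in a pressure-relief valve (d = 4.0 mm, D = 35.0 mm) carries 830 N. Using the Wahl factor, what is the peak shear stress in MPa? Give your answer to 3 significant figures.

1350 MPa

Spring index C = D/d = 35.0/4.0 = 8.7500
K_W = (4C−1)/(4C−4) + 0.615/C = 34.000/31.000 + 0.0703 = 1.1671
τ₀ = 8FD/(πd³) = 8·830·35.0/(π·4.0³) = 232400/201.06 = 1155.9 MPa
τ_max = K·τ₀ = 1.1671 × 1155.9 = 1349 MPa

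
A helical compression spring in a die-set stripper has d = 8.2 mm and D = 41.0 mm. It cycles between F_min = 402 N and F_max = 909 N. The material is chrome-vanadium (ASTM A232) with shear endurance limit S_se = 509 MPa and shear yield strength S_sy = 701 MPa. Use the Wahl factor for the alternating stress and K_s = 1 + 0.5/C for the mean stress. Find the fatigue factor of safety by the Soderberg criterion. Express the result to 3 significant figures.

C = D/d = 41.0/8.2 = 5.0000; K_W = (4C−1)/(4C−4)+0.615/C = 1.3105; K_s = 1+0.5/C = 1.1000
F_a = (F_max−F_min)/2 = 253.5 N; F_m = (F_max+F_min)/2 = 655.5 N
τ_a = K_W·8F_aD/(πd³) = 1.3105 × 48.002 = 62.907 MPa
τ_m = K_s·8F_mD/(πd³) = 1.1000 × 124.12 = 136.54 MPa
Soderberg: 1/n_f = τ_a/S_se + τ_m/S_sy = 62.907/509 + 136.54/701 = 0.12359 + 0.19477 = 0.31836
n_f = 1/0.31836 = 3.141

3.14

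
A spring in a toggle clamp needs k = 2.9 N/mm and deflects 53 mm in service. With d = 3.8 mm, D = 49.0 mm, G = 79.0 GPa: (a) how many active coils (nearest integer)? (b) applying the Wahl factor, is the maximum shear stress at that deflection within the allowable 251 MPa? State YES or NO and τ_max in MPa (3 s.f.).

(a) 6 coils; (b) NO, τ_max = 390 MPa

N_a = Gd⁴/(8D³k) = (79.0×10³)(3.8⁴)/(8·49.0³·2.9) = 6.035 → N_a = 6
Actual rate k = Gd⁴/(8D³·6) = 2.917 N/mm
Working load F = kδ = 2.917·53 = 154.6 N
C = 49.0/3.8 = 12.8947; K_W = (4C−1)/(4C−4)+0.615/C = 1.1107
τ_max = K_W·8FD/(πd³) = 1.1107·351.55 = 390.49 MPa
τ_max > 251 MPa → exceeds allowable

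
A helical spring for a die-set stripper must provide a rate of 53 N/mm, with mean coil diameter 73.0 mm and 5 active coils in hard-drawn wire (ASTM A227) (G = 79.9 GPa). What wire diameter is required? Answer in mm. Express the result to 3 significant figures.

10.1 mm

d = (8D³N_a·k / G)^(1/4) = (8·73.0³·5·53 / (79.9×10³))^0.25
  = (10322)^0.25 = 10.0795 mm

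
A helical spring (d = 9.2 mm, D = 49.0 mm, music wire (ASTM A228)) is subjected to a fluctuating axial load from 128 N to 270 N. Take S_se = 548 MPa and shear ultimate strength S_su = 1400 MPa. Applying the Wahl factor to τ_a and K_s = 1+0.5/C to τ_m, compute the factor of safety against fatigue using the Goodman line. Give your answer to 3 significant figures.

C = D/d = 49.0/9.2 = 5.3261; K_W = (4C−1)/(4C−4)+0.615/C = 1.2888; K_s = 1+0.5/C = 1.0939
F_a = (F_max−F_min)/2 = 71 N; F_m = (F_max+F_min)/2 = 199 N
τ_a = K_W·8F_aD/(πd³) = 1.2888 × 11.377 = 14.663 MPa
τ_m = K_s·8F_mD/(πd³) = 1.0939 × 31.888 = 34.881 MPa
Goodman: 1/n_f = τ_a/S_se + τ_m/S_su = 14.663/548 + 34.881/1400 = 0.02676 + 0.02492 = 0.051673
n_f = 1/0.051673 = 19.35

19.4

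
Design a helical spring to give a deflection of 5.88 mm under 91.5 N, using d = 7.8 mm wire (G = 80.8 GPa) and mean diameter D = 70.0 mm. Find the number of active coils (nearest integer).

7

Required rate k = F/δ = 91.5/5.88 = 15.561 N/mm
N_a = Gd⁴/(8D³k) = (80.8×10³ × 7.8⁴)/(8 × 70.0³ × 15.561)
    = 2.99082e+08 / 4.27e+07 = 7.004 → 7 coils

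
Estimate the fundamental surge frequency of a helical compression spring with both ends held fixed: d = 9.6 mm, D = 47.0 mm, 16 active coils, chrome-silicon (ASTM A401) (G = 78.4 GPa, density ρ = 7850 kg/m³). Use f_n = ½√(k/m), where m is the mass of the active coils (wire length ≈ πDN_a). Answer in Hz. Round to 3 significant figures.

96.6 Hz

k = Gd⁴/(8D³N_a) = (78.4×10³)(9.6⁴)/(8·47.0³·16) = 50.107 N/mm = 50107 N/m
Wire length L = πDN_a = π·47.0·16 = 2362.5 mm
m = ρ·(πd²/4)·L = 7850 × 72.382×10⁻⁶ m² × 2.3625 m = 1.3424 kg
f_n = ½√(k/m) = 0.5·√(50107/1.3424) = 0.5·√(37327) = 96.602 Hz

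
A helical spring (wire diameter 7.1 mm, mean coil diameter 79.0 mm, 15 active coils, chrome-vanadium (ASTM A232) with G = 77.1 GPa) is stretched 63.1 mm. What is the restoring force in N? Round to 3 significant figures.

209 N

k = Gd⁴/(8D³N_a) = (77.1×10³)(7.1⁴)/(8·79.0³·15) = 3.3115 N/mm
F = k·δ = 3.3115 × 63.1 = 208.96 N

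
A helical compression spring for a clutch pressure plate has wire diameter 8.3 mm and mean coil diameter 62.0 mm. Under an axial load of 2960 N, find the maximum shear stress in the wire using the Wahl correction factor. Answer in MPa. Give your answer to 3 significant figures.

979 MPa

Spring index C = D/d = 62.0/8.3 = 7.4699
K_W = (4C−1)/(4C−4) + 0.615/C = 28.880/25.880 + 0.0823 = 1.1983
τ₀ = 8FD/(πd³) = 8·2960·62.0/(π·8.3³) = 1.46816e+06/1796.3 = 817.31 MPa
τ_max = K·τ₀ = 1.1983 × 817.31 = 979.35 MPa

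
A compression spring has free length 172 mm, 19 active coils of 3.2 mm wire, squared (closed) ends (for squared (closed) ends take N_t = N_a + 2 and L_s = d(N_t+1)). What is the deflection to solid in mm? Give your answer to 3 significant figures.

102 mm

N_t = 21; L_s = 3.2·22 = 70.4 mm
δ_solid = L₀ − L_s = 172 − 70.4 = 101.6 mm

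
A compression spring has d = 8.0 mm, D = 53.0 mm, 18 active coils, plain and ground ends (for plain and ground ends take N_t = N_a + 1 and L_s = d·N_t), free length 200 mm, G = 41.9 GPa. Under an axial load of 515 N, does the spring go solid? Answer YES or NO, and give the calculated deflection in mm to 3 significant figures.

k = Gd⁴/(8D³N_a) = (41.9×10³)(8.0⁴)/(8·53.0³·18) = 8.0054 N/mm
N_t = 19; L_s = 8.0·19 = 152 mm; δ_solid = L₀ − L_s = 200 − 152 = 48 mm
δ = F/k = 515/8.0054 = 64.331 mm
δ ≥ δ_solid → spring goes solid

YES, δ = 64.3 mm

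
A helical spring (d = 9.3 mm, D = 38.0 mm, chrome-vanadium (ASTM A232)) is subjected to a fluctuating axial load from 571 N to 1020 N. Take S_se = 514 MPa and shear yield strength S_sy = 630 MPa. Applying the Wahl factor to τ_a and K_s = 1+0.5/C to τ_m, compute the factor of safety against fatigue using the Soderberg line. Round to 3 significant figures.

4.10

C = D/d = 38.0/9.3 = 4.0860; K_W = (4C−1)/(4C−4)+0.615/C = 1.3935; K_s = 1+0.5/C = 1.1224
F_a = (F_max−F_min)/2 = 224.5 N; F_m = (F_max+F_min)/2 = 795.5 N
τ_a = K_W·8F_aD/(πd³) = 1.3935 × 27.008 = 37.637 MPa
τ_m = K_s·8F_mD/(πd³) = 1.1224 × 95.701 = 107.41 MPa
Soderberg: 1/n_f = τ_a/S_se + τ_m/S_sy = 37.637/514 + 107.41/630 = 0.07322 + 0.17049 = 0.24372
n_f = 1/0.24372 = 4.103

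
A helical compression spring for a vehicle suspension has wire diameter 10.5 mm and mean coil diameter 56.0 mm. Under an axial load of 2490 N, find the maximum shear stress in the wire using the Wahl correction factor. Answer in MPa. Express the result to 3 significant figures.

395 MPa

Spring index C = D/d = 56.0/10.5 = 5.3333
K_W = (4C−1)/(4C−4) + 0.615/C = 20.333/17.333 + 0.1153 = 1.2884
τ₀ = 8FD/(πd³) = 8·2490·56.0/(π·10.5³) = 1.11552e+06/3636.8 = 306.73 MPa
τ_max = K·τ₀ = 1.2884 × 306.73 = 395.19 MPa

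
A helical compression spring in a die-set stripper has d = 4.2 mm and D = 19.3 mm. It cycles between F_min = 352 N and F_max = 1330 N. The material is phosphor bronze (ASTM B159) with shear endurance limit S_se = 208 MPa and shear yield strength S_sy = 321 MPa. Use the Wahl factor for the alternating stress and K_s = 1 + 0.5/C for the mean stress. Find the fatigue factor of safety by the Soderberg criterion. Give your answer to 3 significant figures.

0.249

C = D/d = 19.3/4.2 = 4.5952; K_W = (4C−1)/(4C−4)+0.615/C = 1.3424; K_s = 1+0.5/C = 1.1088
F_a = (F_max−F_min)/2 = 489 N; F_m = (F_max+F_min)/2 = 841 N
τ_a = K_W·8F_aD/(πd³) = 1.3424 × 324.38 = 435.47 MPa
τ_m = K_s·8F_mD/(πd³) = 1.1088 × 557.89 = 618.59 MPa
Soderberg: 1/n_f = τ_a/S_se + τ_m/S_sy = 435.47/208 + 618.59/321 = 2.09359 + 1.92707 = 4.0207
n_f = 1/4.0207 = 0.2487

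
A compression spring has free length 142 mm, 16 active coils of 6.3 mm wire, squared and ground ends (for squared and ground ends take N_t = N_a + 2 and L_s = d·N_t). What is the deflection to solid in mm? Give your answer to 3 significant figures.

N_t = 18; L_s = 6.3·18 = 113.4 mm
δ_solid = L₀ − L_s = 142 − 113.4 = 28.6 mm

28.6 mm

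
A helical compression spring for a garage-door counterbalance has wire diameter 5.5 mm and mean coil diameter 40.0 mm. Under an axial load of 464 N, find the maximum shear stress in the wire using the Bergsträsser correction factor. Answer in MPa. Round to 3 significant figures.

Spring index C = D/d = 40.0/5.5 = 7.2727
K_B = (4C+2)/(4C−3) = 31.091/26.091 = 1.1916
τ₀ = 8FD/(πd³) = 8·464·40.0/(π·5.5³) = 148480/522.68 = 284.07 MPa
τ_max = K·τ₀ = 1.1916 × 284.07 = 338.51 MPa

339 MPa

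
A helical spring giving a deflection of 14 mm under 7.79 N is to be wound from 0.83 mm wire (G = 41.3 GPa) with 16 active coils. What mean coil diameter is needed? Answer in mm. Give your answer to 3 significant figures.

Required rate k = F/δ = 7.79/14 = 0.55643 N/mm
D = (Gd⁴/(8N_a·k))^(1/3) = (41.3×10³·0.83⁴/(8·16·0.55643))^(1/3)
  = (275.197)^(1/3) = 6.5045 mm

6.50 mm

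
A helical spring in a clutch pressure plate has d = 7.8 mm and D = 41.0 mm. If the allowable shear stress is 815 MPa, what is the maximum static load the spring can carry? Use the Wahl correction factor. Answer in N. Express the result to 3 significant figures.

2860 N

C = D/d = 41.0/7.8 = 5.2564
K_W = (4C−1)/(4C−4) + 0.615/C = 20.026/17.026 + 0.1170 = 1.2932
τ_max = K·8FD/(πd³) → F_max = τ_allow·πd³/(8DK)
F_max = 815·π·7.8³/(8·41.0·1.2932) = 1.215e+06/424.17 = 2864.5 N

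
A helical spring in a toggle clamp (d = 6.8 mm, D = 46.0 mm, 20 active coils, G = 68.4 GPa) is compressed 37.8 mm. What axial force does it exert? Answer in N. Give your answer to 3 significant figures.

k = Gd⁴/(8D³N_a) = (68.4×10³)(6.8⁴)/(8·46.0³·20) = 9.3907 N/mm
F = k·δ = 9.3907 × 37.8 = 354.97 N

355 N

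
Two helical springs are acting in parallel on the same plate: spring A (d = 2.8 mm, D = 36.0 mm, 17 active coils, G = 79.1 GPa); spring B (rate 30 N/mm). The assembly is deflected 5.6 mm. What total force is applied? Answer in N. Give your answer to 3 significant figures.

k_A = Gd⁴/(8D³N_a) = (79.1×10³)(2.8⁴)/(8·36.0³·17) = 0.76624 N/mm
Parallel: k_eq = 0.76624 + 30 = 30.766 N/mm
F = k_eq·δ = 30.766·5.6 = 172.29 N

172 N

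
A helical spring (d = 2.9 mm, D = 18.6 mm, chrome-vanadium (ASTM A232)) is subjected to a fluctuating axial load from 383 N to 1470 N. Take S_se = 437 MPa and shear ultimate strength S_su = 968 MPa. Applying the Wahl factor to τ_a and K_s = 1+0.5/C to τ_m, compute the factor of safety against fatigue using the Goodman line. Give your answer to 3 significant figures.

0.201

C = D/d = 18.6/2.9 = 6.4138; K_W = (4C−1)/(4C−4)+0.615/C = 1.2344; K_s = 1+0.5/C = 1.0780
F_a = (F_max−F_min)/2 = 543.5 N; F_m = (F_max+F_min)/2 = 926.5 N
τ_a = K_W·8F_aD/(πd³) = 1.2344 × 1055.5 = 1302.9 MPa
τ_m = K_s·8F_mD/(πd³) = 1.0780 × 1799.3 = 1939.6 MPa
Goodman: 1/n_f = τ_a/S_se + τ_m/S_su = 1302.9/437 + 1939.6/968 = 2.98154 + 2.00369 = 4.9852
n_f = 1/4.9852 = 0.2006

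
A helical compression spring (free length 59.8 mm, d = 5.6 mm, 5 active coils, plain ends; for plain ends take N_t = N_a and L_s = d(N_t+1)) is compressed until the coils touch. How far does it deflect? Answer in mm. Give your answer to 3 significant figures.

N_t = 5; L_s = 5.6·6 = 33.6 mm
δ_solid = L₀ − L_s = 59.8 − 33.6 = 26.2 mm

26.2 mm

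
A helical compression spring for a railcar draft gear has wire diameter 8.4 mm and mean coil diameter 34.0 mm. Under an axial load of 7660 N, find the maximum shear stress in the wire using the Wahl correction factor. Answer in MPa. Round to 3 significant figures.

1560 MPa

Spring index C = D/d = 34.0/8.4 = 4.0476
K_W = (4C−1)/(4C−4) + 0.615/C = 15.190/12.190 + 0.1519 = 1.3980
τ₀ = 8FD/(πd³) = 8·7660·34.0/(π·8.4³) = 2.08352e+06/1862 = 1118.9 MPa
τ_max = K·τ₀ = 1.3980 × 1118.9 = 1564.3 MPa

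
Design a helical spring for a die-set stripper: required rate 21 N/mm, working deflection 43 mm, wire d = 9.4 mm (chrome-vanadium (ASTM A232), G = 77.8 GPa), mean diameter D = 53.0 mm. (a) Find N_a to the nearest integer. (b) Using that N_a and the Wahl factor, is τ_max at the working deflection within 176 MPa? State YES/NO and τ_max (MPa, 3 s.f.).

N_a = Gd⁴/(8D³k) = (77.8×10³)(9.4⁴)/(8·53.0³·21) = 24.29 → N_a = 24
Actual rate k = Gd⁴/(8D³·24) = 21.25 N/mm
Working load F = kδ = 21.25·43 = 913.76 N
C = 53.0/9.4 = 5.6383; K_W = (4C−1)/(4C−4)+0.615/C = 1.2708
τ_max = K_W·8FD/(πd³) = 1.2708·148.48 = 188.68 MPa
τ_max > 176 MPa → exceeds allowable

(a) 24 coils; (b) NO, τ_max = 189 MPa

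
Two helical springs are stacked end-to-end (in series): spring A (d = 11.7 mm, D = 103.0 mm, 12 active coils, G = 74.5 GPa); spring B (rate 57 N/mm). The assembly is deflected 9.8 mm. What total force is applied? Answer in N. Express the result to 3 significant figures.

k_A = Gd⁴/(8D³N_a) = (74.5×10³)(11.7⁴)/(8·103.0³·12) = 13.308 N/mm
Series: 1/k_eq = 1/13.308 + 1/57 = 0.092686; k_eq = 10.789 N/mm
F = k_eq·δ = 10.789·9.8 = 105.73 N

106 N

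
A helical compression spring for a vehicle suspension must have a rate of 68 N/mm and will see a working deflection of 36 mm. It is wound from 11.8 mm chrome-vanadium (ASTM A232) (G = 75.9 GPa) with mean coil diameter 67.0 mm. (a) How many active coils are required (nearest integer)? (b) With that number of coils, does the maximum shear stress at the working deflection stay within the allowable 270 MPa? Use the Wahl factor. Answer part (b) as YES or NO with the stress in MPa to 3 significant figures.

N_a = Gd⁴/(8D³k) = (75.9×10³)(11.8⁴)/(8·67.0³·68) = 8.994 → N_a = 9
Actual rate k = Gd⁴/(8D³·9) = 67.954 N/mm
Working load F = kδ = 67.954·36 = 2446.3 N
C = 67.0/11.8 = 5.6780; K_W = (4C−1)/(4C−4)+0.615/C = 1.2686
τ_max = K_W·8FD/(πd³) = 1.2686·254.03 = 322.27 MPa
τ_max > 270 MPa → exceeds allowable

(a) 9 coils; (b) NO, τ_max = 322 MPa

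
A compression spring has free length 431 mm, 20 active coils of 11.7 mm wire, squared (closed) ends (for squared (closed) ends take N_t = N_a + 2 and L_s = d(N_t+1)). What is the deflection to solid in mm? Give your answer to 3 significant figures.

162 mm

N_t = 22; L_s = 11.7·23 = 269.1 mm
δ_solid = L₀ − L_s = 431 − 269.1 = 161.9 mm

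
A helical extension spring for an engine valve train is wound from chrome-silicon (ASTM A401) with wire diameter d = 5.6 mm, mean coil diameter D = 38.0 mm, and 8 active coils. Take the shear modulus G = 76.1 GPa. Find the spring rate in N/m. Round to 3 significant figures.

21300 N/m

k = Gd⁴/(8D³N_a) = (76.1×10³ × 5.6⁴) / (8 × 38.0³ × 8)
  = 7.48405e+07 / 3.51181e+06 = 21.311 N/mm = 21311 N/m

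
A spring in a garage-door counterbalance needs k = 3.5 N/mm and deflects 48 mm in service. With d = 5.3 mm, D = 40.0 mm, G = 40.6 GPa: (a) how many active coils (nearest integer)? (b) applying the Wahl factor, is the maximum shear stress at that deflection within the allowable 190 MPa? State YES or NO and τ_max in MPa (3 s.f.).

(a) 18 coils; (b) YES, τ_max = 137 MPa

N_a = Gd⁴/(8D³k) = (40.6×10³)(5.3⁴)/(8·40.0³·3.5) = 17.88 → N_a = 18
Actual rate k = Gd⁴/(8D³·18) = 3.4761 N/mm
Working load F = kδ = 3.4761·48 = 166.85 N
C = 40.0/5.3 = 7.5472; K_W = (4C−1)/(4C−4)+0.615/C = 1.1960
τ_max = K_W·8FD/(πd³) = 1.1960·114.16 = 136.54 MPa
τ_max ≤ 190 MPa → acceptable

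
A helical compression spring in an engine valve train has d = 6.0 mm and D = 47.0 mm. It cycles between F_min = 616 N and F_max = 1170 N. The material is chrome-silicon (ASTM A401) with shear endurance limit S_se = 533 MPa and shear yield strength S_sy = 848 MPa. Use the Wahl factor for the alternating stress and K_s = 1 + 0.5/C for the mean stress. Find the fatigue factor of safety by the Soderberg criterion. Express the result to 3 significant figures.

C = D/d = 47.0/6.0 = 7.8333; K_W = (4C−1)/(4C−4)+0.615/C = 1.1883; K_s = 1+0.5/C = 1.0638
F_a = (F_max−F_min)/2 = 277 N; F_m = (F_max+F_min)/2 = 893 N
τ_a = K_W·8F_aD/(πd³) = 1.1883 × 153.48 = 182.38 MPa
τ_m = K_s·8F_mD/(πd³) = 1.0638 × 494.81 = 526.39 MPa
Soderberg: 1/n_f = τ_a/S_se + τ_m/S_sy = 182.38/533 + 526.39/848 = 0.34218 + 0.62074 = 0.96292
n_f = 1/0.96292 = 1.039

1.04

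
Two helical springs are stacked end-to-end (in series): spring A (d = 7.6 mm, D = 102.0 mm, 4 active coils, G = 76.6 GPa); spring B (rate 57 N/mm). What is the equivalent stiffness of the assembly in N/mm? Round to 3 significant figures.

k_A = Gd⁴/(8D³N_a) = (76.6×10³)(7.6⁴)/(8·102.0³·4) = 7.5255 N/mm
Series: 1/k_eq = 1/7.5255 + 1/57 = 0.15043; k_eq = 6.6478 N/mm

6.65 N/mm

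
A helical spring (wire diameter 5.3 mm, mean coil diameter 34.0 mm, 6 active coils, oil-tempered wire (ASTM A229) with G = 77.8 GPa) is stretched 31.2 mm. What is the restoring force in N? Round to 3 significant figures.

1020 N

k = Gd⁴/(8D³N_a) = (77.8×10³)(5.3⁴)/(8·34.0³·6) = 32.539 N/mm
F = k·δ = 32.539 × 31.2 = 1015.2 N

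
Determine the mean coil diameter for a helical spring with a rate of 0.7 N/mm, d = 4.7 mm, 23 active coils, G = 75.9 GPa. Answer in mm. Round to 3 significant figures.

66.0 mm

D = (Gd⁴/(8N_a·k))^(1/3) = (75.9×10³·4.7⁴/(8·23·0.7))^(1/3)
  = (287553)^(1/3) = 66.0043 mm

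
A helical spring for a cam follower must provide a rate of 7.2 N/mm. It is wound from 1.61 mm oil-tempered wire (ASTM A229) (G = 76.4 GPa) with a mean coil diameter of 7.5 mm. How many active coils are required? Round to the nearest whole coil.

N_a = Gd⁴/(8D³k) = (76.4×10³ × 1.61⁴)/(8 × 7.5³ × 7.2)
    = 513330 / 24300 = 21.12 → 21 coils

21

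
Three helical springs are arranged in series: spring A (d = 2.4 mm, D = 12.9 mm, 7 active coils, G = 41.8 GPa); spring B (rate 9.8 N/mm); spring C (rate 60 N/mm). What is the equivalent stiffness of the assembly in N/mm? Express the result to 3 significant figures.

4.87 N/mm

k_A = Gd⁴/(8D³N_a) = (41.8×10³)(2.4⁴)/(8·12.9³·7) = 11.536 N/mm
Series: 1/k_eq = 1/11.536 + 1/9.8 + 1/60 = 0.20539; k_eq = 4.8688 N/mm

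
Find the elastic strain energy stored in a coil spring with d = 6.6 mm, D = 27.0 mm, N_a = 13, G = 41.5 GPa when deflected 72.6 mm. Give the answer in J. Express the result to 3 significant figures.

101 J

k = Gd⁴/(8D³N_a) = (41.5×10³)(6.6⁴)/(8·27.0³·13) = 38.468 N/mm
U = ½kδ² = 0.5 × 38.468 × 72.6² = 1.0138e+05 N·mm = 101.38 J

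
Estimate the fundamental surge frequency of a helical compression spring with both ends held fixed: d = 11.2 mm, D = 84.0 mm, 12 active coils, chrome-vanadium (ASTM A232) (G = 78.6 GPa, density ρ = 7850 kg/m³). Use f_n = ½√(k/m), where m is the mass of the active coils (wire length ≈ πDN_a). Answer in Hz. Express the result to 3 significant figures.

k = Gd⁴/(8D³N_a) = (78.6×10³)(11.2⁴)/(8·84.0³·12) = 21.736 N/mm = 21736 N/m
Wire length L = πDN_a = π·84.0·12 = 3166.7 mm
m = ρ·(πd²/4)·L = 7850 × 98.52×10⁻⁶ m² × 3.1667 m = 2.4491 kg
f_n = ½√(k/m) = 0.5·√(21736/2.4491) = 0.5·√(8875.2) = 47.104 Hz

47.1 Hz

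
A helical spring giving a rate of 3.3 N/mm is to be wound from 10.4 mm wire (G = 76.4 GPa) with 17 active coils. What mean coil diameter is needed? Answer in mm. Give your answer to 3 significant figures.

D = (Gd⁴/(8N_a·k))^(1/3) = (76.4×10³·10.4⁴/(8·17·3.3))^(1/3)
  = (1.99147e+06)^(1/3) = 125.8127 mm

126 mm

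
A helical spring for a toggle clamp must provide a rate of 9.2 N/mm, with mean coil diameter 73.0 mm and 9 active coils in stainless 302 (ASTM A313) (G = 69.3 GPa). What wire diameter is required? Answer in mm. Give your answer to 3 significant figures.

d = (8D³N_a·k / G)^(1/4) = (8·73.0³·9·9.2 / (69.3×10³))^0.25
  = (3718.4)^0.25 = 7.8089 mm

7.81 mm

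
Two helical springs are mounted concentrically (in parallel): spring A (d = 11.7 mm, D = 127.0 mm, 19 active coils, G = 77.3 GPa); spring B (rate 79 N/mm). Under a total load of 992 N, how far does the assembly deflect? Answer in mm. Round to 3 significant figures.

k_A = Gd⁴/(8D³N_a) = (77.3×10³)(11.7⁴)/(8·127.0³·19) = 4.6523 N/mm
Parallel: k_eq = 4.6523 + 79 = 83.652 N/mm
δ = F/k_eq = 992/83.652 = 11.859 mm

11.9 mm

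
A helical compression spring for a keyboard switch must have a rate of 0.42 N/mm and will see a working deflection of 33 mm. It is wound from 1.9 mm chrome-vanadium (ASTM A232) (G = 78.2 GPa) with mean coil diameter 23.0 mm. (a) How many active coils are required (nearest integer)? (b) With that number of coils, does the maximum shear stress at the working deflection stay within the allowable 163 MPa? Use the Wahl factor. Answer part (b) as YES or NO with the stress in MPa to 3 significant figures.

N_a = Gd⁴/(8D³k) = (78.2×10³)(1.9⁴)/(8·23.0³·0.42) = 24.93 → N_a = 25
Actual rate k = Gd⁴/(8D³·25) = 0.4188 N/mm
Working load F = kδ = 0.4188·33 = 13.82 N
C = 23.0/1.9 = 12.1053; K_W = (4C−1)/(4C−4)+0.615/C = 1.1183
τ_max = K_W·8FD/(πd³) = 1.1183·118.01 = 131.98 MPa
τ_max ≤ 163 MPa → acceptable

(a) 25 coils; (b) YES, τ_max = 132 MPa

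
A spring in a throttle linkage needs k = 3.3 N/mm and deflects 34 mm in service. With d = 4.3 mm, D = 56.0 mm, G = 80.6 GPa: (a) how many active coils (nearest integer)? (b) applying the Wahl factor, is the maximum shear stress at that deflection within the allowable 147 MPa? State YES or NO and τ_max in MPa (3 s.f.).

(a) 6 coils; (b) NO, τ_max = 221 MPa

N_a = Gd⁴/(8D³k) = (80.6×10³)(4.3⁴)/(8·56.0³·3.3) = 5.943 → N_a = 6
Actual rate k = Gd⁴/(8D³·6) = 3.2689 N/mm
Working load F = kδ = 3.2689·34 = 111.14 N
C = 56.0/4.3 = 13.0233; K_W = (4C−1)/(4C−4)+0.615/C = 1.1096
τ_max = K_W·8FD/(πd³) = 1.1096·199.34 = 221.19 MPa
τ_max > 147 MPa → exceeds allowable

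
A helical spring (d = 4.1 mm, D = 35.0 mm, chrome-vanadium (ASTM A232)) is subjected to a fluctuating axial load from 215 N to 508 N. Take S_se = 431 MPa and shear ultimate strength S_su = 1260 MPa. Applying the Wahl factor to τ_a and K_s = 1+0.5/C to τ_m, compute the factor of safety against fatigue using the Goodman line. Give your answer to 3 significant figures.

C = D/d = 35.0/4.1 = 8.5366; K_W = (4C−1)/(4C−4)+0.615/C = 1.1716; K_s = 1+0.5/C = 1.0586
F_a = (F_max−F_min)/2 = 146.5 N; F_m = (F_max+F_min)/2 = 361.5 N
τ_a = K_W·8F_aD/(πd³) = 1.1716 × 189.45 = 221.95 MPa
τ_m = K_s·8F_mD/(πd³) = 1.0586 × 467.48 = 494.86 MPa
Goodman: 1/n_f = τ_a/S_se + τ_m/S_su = 221.95/431 + 494.86/1260 = 0.51497 + 0.39275 = 0.90772
n_f = 1/0.90772 = 1.102

1.10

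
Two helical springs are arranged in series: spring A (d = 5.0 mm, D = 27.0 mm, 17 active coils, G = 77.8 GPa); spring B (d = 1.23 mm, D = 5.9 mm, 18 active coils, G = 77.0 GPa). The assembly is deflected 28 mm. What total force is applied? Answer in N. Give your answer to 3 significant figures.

k_A = Gd⁴/(8D³N_a) = (77.8×10³)(5.0⁴)/(8·27.0³·17) = 18.165 N/mm
k_B = Gd⁴/(8D³N_a) = (77.0×10³)(1.23⁴)/(8·5.9³·18) = 5.9593 N/mm
Series: 1/k_eq = 1/18.165 + 1/5.9593 = 0.22286; k_eq = 4.4872 N/mm
F = k_eq·δ = 4.4872·28 = 125.64 N

126 N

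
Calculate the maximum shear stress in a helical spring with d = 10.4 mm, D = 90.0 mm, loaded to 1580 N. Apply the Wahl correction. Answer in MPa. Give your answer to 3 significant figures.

Spring index C = D/d = 90.0/10.4 = 8.6538
K_W = (4C−1)/(4C−4) + 0.615/C = 33.615/30.615 + 0.0711 = 1.1691
τ₀ = 8FD/(πd³) = 8·1580·90.0/(π·10.4³) = 1.1376e+06/3533.9 = 321.91 MPa
τ_max = K·τ₀ = 1.1691 × 321.91 = 376.34 MPa

376 MPa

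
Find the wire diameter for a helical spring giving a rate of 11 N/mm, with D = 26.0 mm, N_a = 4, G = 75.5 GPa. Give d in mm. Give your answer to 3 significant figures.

3.01 mm

d = (8D³N_a·k / G)^(1/4) = (8·26.0³·4·11 / (75.5×10³))^0.25
  = (81.944)^0.25 = 3.0087 mm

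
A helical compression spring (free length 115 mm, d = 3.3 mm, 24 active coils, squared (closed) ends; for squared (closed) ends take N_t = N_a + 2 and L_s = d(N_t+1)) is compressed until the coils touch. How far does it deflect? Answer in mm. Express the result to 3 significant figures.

N_t = 26; L_s = 3.3·27 = 89.1 mm
δ_solid = L₀ − L_s = 115 − 89.1 = 25.9 mm

25.9 mm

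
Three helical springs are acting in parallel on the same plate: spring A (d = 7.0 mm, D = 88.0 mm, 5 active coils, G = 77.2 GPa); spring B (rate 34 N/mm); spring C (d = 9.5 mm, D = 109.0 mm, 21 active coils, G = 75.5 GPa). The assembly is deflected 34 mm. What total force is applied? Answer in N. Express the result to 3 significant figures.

1480 N

k_A = Gd⁴/(8D³N_a) = (77.2×10³)(7.0⁴)/(8·88.0³·5) = 6.7999 N/mm
k_C = Gd⁴/(8D³N_a) = (75.5×10³)(9.5⁴)/(8·109.0³·21) = 2.8265 N/mm
Parallel: k_eq = 6.7999 + 34 + 2.8265 = 43.626 N/mm
F = k_eq·δ = 43.626·34 = 1483.3 N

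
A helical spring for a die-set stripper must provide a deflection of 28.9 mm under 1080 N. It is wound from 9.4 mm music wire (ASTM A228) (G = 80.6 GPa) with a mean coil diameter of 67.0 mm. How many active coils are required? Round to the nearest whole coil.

7

Required rate k = F/δ = 1080/28.9 = 37.37 N/mm
N_a = Gd⁴/(8D³k) = (80.6×10³ × 9.4⁴)/(8 × 67.0³ × 37.37)
    = 6.29284e+08 / 8.99167e+07 = 6.999 → 7 coils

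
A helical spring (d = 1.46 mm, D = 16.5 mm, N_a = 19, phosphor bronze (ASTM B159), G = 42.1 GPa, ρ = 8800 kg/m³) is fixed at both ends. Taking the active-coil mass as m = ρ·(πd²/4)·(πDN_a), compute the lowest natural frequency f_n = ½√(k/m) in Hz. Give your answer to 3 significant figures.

69.5 Hz

k = Gd⁴/(8D³N_a) = (42.1×10³)(1.46⁴)/(8·16.5³·19) = 0.28015 N/mm = 280.15 N/m
Wire length L = πDN_a = π·16.5·19 = 984.89 mm
m = ρ·(πd²/4)·L = 8800 × 1.6742×10⁻⁶ m² × 0.98489 m = 0.01451 kg
f_n = ½√(k/m) = 0.5·√(280.15/0.01451) = 0.5·√(19308) = 69.476 Hz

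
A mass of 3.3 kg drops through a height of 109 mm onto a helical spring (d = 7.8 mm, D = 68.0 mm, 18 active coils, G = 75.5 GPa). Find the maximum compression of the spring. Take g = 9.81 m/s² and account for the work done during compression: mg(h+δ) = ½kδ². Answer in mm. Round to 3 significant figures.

39.5 mm

k = Gd⁴/(8D³N_a) = (75.5×10³)(7.8⁴)/(8·68.0³·18) = 6.1721 N/mm
W = mg = 3.3 × 9.81 = 32.373 N
½kδ² − Wδ − Wh = 0 → δ = (W + √(W² + 2kWh))/k
δ = (32.373 + √(1048 + 43558.8))/6.1721 = (32.373 + 211.2)/6.1721 = 39.464 mm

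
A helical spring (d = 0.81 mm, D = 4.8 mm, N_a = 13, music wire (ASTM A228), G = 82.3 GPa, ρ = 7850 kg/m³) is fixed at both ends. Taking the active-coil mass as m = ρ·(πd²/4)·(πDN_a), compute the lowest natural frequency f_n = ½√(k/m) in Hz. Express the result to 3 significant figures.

985 Hz

k = Gd⁴/(8D³N_a) = (82.3×10³)(0.81⁴)/(8·4.8³·13) = 3.0802 N/mm = 3080.2 N/m
Wire length L = πDN_a = π·4.8·13 = 196.04 mm
m = ρ·(πd²/4)·L = 7850 × 0.5153×10⁻⁶ m² × 0.19604 m = 0.00079298 kg
f_n = ½√(k/m) = 0.5·√(3080.2/0.00079298) = 0.5·√(3.8844e+06) = 985.44 Hz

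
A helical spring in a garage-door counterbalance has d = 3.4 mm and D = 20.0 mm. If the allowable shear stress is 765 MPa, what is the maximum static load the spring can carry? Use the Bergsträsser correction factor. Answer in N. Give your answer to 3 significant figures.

C = D/d = 20.0/3.4 = 5.8824
K_B = (4C+2)/(4C−3) = 25.529/20.529 = 1.2436
τ_max = K·8FD/(πd³) → F_max = τ_allow·πd³/(8DK)
F_max = 765·π·3.4³/(8·20.0·1.2436) = 94460/198.97 = 474.75 N

475 N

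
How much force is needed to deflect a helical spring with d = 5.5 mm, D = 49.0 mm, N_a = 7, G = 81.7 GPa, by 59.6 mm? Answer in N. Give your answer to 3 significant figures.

k = Gd⁴/(8D³N_a) = (81.7×10³)(5.5⁴)/(8·49.0³·7) = 11.347 N/mm
F = k·δ = 11.347 × 59.6 = 676.31 N

676 N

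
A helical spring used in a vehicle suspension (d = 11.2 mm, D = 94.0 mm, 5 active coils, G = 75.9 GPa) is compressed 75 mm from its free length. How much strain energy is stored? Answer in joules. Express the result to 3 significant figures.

101 J

k = Gd⁴/(8D³N_a) = (75.9×10³)(11.2⁴)/(8·94.0³·5) = 35.948 N/mm
U = ½kδ² = 0.5 × 35.948 × 75² = 1.011e+05 N·mm = 101.1 J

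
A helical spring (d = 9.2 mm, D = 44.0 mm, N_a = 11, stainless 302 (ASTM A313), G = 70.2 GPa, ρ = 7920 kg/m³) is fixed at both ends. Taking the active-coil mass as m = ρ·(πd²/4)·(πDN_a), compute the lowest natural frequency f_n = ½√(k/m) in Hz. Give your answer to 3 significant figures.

145 Hz

k = Gd⁴/(8D³N_a) = (70.2×10³)(9.2⁴)/(8·44.0³·11) = 67.088 N/mm = 67088 N/m
Wire length L = πDN_a = π·44.0·11 = 1520.5 mm
m = ρ·(πd²/4)·L = 7920 × 66.476×10⁻⁶ m² × 1.5205 m = 0.80055 kg
f_n = ½√(k/m) = 0.5·√(67088/0.80055) = 0.5·√(83803) = 144.74 Hz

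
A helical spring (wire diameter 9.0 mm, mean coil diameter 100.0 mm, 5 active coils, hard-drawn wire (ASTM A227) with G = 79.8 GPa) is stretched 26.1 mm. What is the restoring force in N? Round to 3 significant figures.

342 N

k = Gd⁴/(8D³N_a) = (79.8×10³)(9.0⁴)/(8·100.0³·5) = 13.089 N/mm
F = k·δ = 13.089 × 26.1 = 341.63 N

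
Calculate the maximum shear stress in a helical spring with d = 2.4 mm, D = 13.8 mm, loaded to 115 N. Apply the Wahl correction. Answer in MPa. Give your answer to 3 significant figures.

Spring index C = D/d = 13.8/2.4 = 5.7500
K_W = (4C−1)/(4C−4) + 0.615/C = 22.000/19.000 + 0.1070 = 1.2649
τ₀ = 8FD/(πd³) = 8·115·13.8/(π·2.4³) = 12696/43.429 = 292.34 MPa
τ_max = K·τ₀ = 1.2649 × 292.34 = 369.76 MPa

370 MPa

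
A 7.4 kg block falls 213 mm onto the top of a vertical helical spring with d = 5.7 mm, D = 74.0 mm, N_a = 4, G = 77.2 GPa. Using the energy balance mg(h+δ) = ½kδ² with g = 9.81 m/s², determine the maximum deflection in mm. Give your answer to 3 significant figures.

k = Gd⁴/(8D³N_a) = (77.2×10³)(5.7⁴)/(8·74.0³·4) = 6.2845 N/mm
W = mg = 7.4 × 9.81 = 72.594 N
½kδ² − Wδ − Wh = 0 → δ = (W + √(W² + 2kWh))/k
δ = (72.594 + √(5269.9 + 194349))/6.2845 = (72.594 + 446.79)/6.2845 = 82.645 mm

82.6 mm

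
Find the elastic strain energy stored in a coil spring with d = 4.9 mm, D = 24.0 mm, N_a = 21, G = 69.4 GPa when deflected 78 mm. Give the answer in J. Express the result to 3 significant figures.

k = Gd⁴/(8D³N_a) = (69.4×10³)(4.9⁴)/(8·24.0³·21) = 17.227 N/mm
U = ½kδ² = 0.5 × 17.227 × 78² = 52403 N·mm = 52.403 J

52.4 J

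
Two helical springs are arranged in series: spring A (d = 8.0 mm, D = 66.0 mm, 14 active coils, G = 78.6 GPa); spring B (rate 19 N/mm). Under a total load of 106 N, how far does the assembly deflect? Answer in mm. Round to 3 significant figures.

16.2 mm

k_A = Gd⁴/(8D³N_a) = (78.6×10³)(8.0⁴)/(8·66.0³·14) = 9.9984 N/mm
Series: 1/k_eq = 1/9.9984 + 1/19 = 0.15265; k_eq = 6.5511 N/mm
δ = F/k_eq = 106/6.5511 = 16.181 mm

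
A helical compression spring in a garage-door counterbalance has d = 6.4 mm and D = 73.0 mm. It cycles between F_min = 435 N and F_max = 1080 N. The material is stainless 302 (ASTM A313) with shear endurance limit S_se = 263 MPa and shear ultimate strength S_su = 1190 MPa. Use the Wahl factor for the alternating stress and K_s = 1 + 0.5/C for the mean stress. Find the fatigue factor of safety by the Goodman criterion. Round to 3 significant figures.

C = D/d = 73.0/6.4 = 11.4062; K_W = (4C−1)/(4C−4)+0.615/C = 1.1260; K_s = 1+0.5/C = 1.0438
F_a = (F_max−F_min)/2 = 322.5 N; F_m = (F_max+F_min)/2 = 757.5 N
τ_a = K_W·8F_aD/(πd³) = 1.1260 × 228.69 = 257.51 MPa
τ_m = K_s·8F_mD/(πd³) = 1.0438 × 537.16 = 560.71 MPa
Goodman: 1/n_f = τ_a/S_se + τ_m/S_su = 257.51/263 + 560.71/1190 = 0.97911 + 0.47118 = 1.4503
n_f = 1/1.4503 = 0.6895

0.690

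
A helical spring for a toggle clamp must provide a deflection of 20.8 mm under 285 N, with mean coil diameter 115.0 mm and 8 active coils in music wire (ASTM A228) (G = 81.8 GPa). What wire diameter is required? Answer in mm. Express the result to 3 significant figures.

Required rate k = F/δ = 285/20.8 = 13.702 N/mm
d = (8D³N_a·k / G)^(1/4) = (8·115.0³·8·13.702 / (81.8×10³))^0.25
  = (16304)^0.25 = 11.2999 mm

11.3 mm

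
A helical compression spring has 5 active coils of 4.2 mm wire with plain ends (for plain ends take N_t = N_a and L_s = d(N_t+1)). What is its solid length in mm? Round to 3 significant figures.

25.2 mm

plain ends: N_t = N_a = 5
L_s = d·(N_t+1) = 4.2 × 6 = 25.2 mm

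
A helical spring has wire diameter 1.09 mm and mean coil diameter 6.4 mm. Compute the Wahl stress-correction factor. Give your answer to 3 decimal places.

1.259

C = D/d = 6.4/1.09 = 5.8716
K_W = (4C−1)/(4C−4) + 0.615/C = 22.486/19.486 + 0.1047 = 1.2587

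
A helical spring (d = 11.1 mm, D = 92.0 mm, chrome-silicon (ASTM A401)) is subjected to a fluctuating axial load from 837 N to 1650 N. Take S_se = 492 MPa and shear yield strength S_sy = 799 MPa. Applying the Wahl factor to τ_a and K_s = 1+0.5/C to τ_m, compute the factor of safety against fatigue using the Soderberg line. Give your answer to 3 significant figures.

C = D/d = 92.0/11.1 = 8.2883; K_W = (4C−1)/(4C−4)+0.615/C = 1.1771; K_s = 1+0.5/C = 1.0603
F_a = (F_max−F_min)/2 = 406.5 N; F_m = (F_max+F_min)/2 = 1243.5 N
τ_a = K_W·8F_aD/(πd³) = 1.1771 × 69.634 = 81.966 MPa
τ_m = K_s·8F_mD/(πd³) = 1.0603 × 213.01 = 225.86 MPa
Soderberg: 1/n_f = τ_a/S_se + τ_m/S_sy = 81.966/492 + 225.86/799 = 0.16660 + 0.28268 = 0.44928
n_f = 1/0.44928 = 2.226

2.23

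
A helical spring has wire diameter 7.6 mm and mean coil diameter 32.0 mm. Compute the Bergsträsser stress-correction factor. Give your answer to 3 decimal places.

C = D/d = 32.0/7.6 = 4.2105
K_B = (4C+2)/(4C−3) = 18.842/13.842 = 1.3612

1.361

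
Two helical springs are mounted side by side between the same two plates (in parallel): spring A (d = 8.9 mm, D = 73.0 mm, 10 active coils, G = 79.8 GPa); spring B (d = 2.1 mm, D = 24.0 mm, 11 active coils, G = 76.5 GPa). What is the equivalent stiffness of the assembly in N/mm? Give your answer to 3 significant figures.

17.3 N/mm

k_A = Gd⁴/(8D³N_a) = (79.8×10³)(8.9⁴)/(8·73.0³·10) = 16.088 N/mm
k_B = Gd⁴/(8D³N_a) = (76.5×10³)(2.1⁴)/(8·24.0³·11) = 1.223 N/mm
Parallel: k_eq = 16.088 + 1.223 = 17.311 N/mm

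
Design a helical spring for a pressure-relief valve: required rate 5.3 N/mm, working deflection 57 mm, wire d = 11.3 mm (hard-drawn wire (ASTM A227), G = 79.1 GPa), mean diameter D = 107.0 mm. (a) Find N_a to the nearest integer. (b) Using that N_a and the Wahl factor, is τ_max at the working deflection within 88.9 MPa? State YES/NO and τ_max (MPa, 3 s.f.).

N_a = Gd⁴/(8D³k) = (79.1×10³)(11.3⁴)/(8·107.0³·5.3) = 24.83 → N_a = 25
Actual rate k = Gd⁴/(8D³·25) = 5.2639 N/mm
Working load F = kδ = 5.2639·57 = 300.04 N
C = 107.0/11.3 = 9.4690; K_W = (4C−1)/(4C−4)+0.615/C = 1.1535
τ_max = K_W·8FD/(πd³) = 1.1535·56.659 = 65.357 MPa
τ_max ≤ 88.9 MPa → acceptable

(a) 25 coils; (b) YES, τ_max = 65.4 MPa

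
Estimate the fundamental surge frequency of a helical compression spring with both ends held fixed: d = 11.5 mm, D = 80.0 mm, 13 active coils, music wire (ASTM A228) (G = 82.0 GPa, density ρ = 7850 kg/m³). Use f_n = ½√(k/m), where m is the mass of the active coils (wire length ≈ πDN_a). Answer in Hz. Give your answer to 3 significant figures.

k = Gd⁴/(8D³N_a) = (82.0×10³)(11.5⁴)/(8·80.0³·13) = 26.934 N/mm = 26934 N/m
Wire length L = πDN_a = π·80.0·13 = 3267.3 mm
m = ρ·(πd²/4)·L = 7850 × 103.87×10⁻⁶ m² × 3.2673 m = 2.664 kg
f_n = ½√(k/m) = 0.5·√(26934/2.664) = 0.5·√(10110) = 50.275 Hz

50.3 Hz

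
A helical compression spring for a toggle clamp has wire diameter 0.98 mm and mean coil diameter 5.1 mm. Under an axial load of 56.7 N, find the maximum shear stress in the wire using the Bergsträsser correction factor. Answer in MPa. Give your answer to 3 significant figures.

Spring index C = D/d = 5.1/0.98 = 5.2041
K_B = (4C+2)/(4C−3) = 22.816/17.816 = 1.2806
τ₀ = 8FD/(πd³) = 8·56.7·5.1/(π·0.98³) = 2313.36/2.9568 = 782.38 MPa
τ_max = K·τ₀ = 1.2806 × 782.38 = 1001.9 MPa

1000 MPa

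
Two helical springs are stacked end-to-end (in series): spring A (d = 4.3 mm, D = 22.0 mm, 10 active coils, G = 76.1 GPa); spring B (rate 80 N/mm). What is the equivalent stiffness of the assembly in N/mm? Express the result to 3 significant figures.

22.1 N/mm

k_A = Gd⁴/(8D³N_a) = (76.1×10³)(4.3⁴)/(8·22.0³·10) = 30.542 N/mm
Series: 1/k_eq = 1/30.542 + 1/80 = 0.045242; k_eq = 22.104 N/mm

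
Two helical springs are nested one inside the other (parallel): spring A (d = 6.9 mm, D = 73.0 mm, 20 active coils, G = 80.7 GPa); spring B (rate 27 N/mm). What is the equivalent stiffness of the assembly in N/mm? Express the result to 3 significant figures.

29.9 N/mm

k_A = Gd⁴/(8D³N_a) = (80.7×10³)(6.9⁴)/(8·73.0³·20) = 2.9389 N/mm
Parallel: k_eq = 2.9389 + 27 = 29.939 N/mm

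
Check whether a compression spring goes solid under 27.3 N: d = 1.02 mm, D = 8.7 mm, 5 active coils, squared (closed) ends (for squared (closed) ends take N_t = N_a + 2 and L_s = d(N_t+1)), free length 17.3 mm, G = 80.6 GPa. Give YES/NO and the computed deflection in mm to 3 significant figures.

k = Gd⁴/(8D³N_a) = (80.6×10³)(1.02⁴)/(8·8.7³·5) = 3.3122 N/mm
N_t = 7; L_s = 1.02·8 = 8.16 mm; δ_solid = L₀ − L_s = 17.3 − 8.16 = 9.14 mm
δ = F/k = 27.3/3.3122 = 8.2422 mm
δ < δ_solid → spring does not go solid

NO, δ = 8.24 mm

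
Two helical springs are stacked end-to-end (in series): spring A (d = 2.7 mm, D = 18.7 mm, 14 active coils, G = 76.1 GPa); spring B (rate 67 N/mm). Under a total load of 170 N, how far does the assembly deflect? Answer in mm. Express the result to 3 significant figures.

k_A = Gd⁴/(8D³N_a) = (76.1×10³)(2.7⁴)/(8·18.7³·14) = 5.522 N/mm
Series: 1/k_eq = 1/5.522 + 1/67 = 0.19602; k_eq = 5.1015 N/mm
δ = F/k_eq = 170/5.1015 = 33.323 mm

33.3 mm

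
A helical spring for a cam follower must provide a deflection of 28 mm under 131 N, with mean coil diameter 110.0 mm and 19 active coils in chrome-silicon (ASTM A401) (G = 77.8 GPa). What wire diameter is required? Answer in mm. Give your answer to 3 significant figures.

Required rate k = F/δ = 131/28 = 4.6786 N/mm
d = (8D³N_a·k / G)^(1/4) = (8·110.0³·19·4.6786 / (77.8×10³))^0.25
  = (12166)^0.25 = 10.5024 mm

10.5 mm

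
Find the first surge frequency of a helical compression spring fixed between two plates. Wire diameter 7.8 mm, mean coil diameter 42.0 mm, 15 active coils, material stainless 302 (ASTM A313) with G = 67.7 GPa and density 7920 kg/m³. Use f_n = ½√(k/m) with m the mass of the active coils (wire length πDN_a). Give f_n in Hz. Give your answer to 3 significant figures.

97.0 Hz

k = Gd⁴/(8D³N_a) = (67.7×10³)(7.8⁴)/(8·42.0³·15) = 28.186 N/mm = 28186 N/m
Wire length L = πDN_a = π·42.0·15 = 1979.2 mm
m = ρ·(πd²/4)·L = 7920 × 47.784×10⁻⁶ m² × 1.9792 m = 0.74902 kg
f_n = ½√(k/m) = 0.5·√(28186/0.74902) = 0.5·√(37631) = 96.993 Hz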